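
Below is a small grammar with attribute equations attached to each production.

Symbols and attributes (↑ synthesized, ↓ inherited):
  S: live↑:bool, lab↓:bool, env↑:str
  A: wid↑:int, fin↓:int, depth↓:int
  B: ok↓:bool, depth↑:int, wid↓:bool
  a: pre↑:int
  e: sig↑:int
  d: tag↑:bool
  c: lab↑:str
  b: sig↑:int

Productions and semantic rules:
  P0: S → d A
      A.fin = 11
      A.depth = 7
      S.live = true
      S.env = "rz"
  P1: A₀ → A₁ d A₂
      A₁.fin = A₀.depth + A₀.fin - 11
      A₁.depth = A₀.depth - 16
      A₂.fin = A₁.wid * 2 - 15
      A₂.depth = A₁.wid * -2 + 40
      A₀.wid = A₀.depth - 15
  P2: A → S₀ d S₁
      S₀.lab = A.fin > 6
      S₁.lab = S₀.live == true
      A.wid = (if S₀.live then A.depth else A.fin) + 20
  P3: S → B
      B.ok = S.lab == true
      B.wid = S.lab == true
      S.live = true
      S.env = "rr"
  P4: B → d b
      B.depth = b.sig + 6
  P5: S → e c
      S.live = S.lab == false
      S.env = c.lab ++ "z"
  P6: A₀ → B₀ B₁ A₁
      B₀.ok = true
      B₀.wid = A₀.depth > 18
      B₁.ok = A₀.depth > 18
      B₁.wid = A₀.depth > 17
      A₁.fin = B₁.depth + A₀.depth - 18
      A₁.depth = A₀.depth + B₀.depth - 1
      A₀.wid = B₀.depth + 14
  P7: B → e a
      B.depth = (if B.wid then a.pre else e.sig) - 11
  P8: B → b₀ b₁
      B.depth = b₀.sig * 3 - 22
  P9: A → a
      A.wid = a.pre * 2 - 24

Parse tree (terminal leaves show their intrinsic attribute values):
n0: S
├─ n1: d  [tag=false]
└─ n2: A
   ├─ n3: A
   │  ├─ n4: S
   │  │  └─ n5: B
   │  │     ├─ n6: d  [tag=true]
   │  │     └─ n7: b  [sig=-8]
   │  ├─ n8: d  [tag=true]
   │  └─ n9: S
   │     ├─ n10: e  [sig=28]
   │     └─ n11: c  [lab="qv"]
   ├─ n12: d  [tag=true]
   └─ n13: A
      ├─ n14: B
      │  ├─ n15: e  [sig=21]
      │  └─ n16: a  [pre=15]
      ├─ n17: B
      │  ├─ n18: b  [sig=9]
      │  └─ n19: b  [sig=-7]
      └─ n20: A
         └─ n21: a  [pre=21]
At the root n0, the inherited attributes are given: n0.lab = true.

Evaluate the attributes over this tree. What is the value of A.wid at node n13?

24

1. n0.lab = true  [given at root]
2. n1.tag = false  [terminal]
3. n2.fin = 11  [11]
4. n2.depth = 7  [7]
5. n3.fin = 7  [A₀.depth + A₀.fin - 11]
6. n3.depth = -9  [A₀.depth - 16]
7. n4.lab = true  [A.fin > 6]
8. n5.ok = true  [S.lab == true]
9. n5.wid = true  [S.lab == true]
10. n6.tag = true  [terminal]
11. n7.sig = -8  [terminal]
12. n5.depth = -2  [b.sig + 6]
13. n4.live = true  [true]
14. n4.env = "rr"  ["rr"]
15. n8.tag = true  [terminal]
16. n9.lab = true  [S₀.live == true]
17. n10.sig = 28  [terminal]
18. n11.lab = "qv"  [terminal]
19. n9.live = false  [S.lab == false]
20. n9.env = "qvz"  [c.lab ++ "z"]
21. n3.wid = 11  [(if S₀.live then A.depth else A.fin) + 20]
22. n12.tag = true  [terminal]
23. n13.fin = 7  [A₁.wid * 2 - 15]
24. n13.depth = 18  [A₁.wid * -2 + 40]
25. n14.ok = true  [true]
26. n14.wid = false  [A₀.depth > 18]
27. n15.sig = 21  [terminal]
28. n16.pre = 15  [terminal]
29. n14.depth = 10  [(if B.wid then a.pre else e.sig) - 11]
30. n17.ok = false  [A₀.depth > 18]
31. n17.wid = true  [A₀.depth > 17]
32. n18.sig = 9  [terminal]
33. n19.sig = -7  [terminal]
34. n17.depth = 5  [b₀.sig * 3 - 22]
35. n20.fin = 5  [B₁.depth + A₀.depth - 18]
36. n20.depth = 27  [A₀.depth + B₀.depth - 1]
37. n21.pre = 21  [terminal]
38. n20.wid = 18  [a.pre * 2 - 24]
39. n13.wid = 24  [B₀.depth + 14]
40. n2.wid = -8  [A₀.depth - 15]
41. n0.live = true  [true]
42. n0.env = "rz"  ["rz"]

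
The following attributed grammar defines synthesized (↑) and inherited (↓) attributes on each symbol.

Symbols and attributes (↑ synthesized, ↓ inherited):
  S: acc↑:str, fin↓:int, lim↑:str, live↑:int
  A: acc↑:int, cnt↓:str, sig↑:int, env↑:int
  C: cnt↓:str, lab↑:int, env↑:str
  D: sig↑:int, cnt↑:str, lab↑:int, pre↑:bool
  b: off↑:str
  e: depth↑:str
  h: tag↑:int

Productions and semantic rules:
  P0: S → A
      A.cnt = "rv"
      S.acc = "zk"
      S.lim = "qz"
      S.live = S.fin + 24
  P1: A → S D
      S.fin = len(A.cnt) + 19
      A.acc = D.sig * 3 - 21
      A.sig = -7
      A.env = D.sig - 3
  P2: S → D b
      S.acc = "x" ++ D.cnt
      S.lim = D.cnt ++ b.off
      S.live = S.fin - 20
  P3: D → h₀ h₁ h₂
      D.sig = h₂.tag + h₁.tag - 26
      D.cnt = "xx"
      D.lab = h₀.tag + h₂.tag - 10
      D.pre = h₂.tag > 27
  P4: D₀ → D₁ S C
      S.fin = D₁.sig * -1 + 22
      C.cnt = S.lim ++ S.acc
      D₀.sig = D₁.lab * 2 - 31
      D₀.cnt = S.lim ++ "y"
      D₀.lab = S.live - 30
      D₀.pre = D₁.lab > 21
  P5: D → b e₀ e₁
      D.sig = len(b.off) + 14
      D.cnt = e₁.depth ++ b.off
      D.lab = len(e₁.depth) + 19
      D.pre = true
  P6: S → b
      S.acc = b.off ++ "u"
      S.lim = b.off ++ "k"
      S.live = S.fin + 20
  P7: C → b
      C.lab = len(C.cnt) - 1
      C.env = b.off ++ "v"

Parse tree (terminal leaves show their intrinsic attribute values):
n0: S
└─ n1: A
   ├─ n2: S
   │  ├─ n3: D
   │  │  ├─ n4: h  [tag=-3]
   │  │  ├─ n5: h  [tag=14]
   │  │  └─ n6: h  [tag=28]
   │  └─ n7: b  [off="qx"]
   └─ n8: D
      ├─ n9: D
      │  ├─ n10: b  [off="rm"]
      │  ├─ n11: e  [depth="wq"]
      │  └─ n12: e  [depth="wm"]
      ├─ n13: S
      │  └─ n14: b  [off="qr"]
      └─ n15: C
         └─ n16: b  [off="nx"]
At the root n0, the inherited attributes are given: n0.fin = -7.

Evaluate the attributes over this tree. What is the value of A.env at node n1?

1. n0.fin = -7  [given at root]
2. n1.cnt = "rv"  ["rv"]
3. n2.fin = 21  [len(A.cnt) + 19]
4. n4.tag = -3  [terminal]
5. n5.tag = 14  [terminal]
6. n6.tag = 28  [terminal]
7. n3.sig = 16  [h₂.tag + h₁.tag - 26]
8. n3.cnt = "xx"  ["xx"]
9. n3.lab = 15  [h₀.tag + h₂.tag - 10]
10. n3.pre = true  [h₂.tag > 27]
11. n7.off = "qx"  [terminal]
12. n2.acc = "xxx"  ["x" ++ D.cnt]
13. n2.lim = "xxqx"  [D.cnt ++ b.off]
14. n2.live = 1  [S.fin - 20]
15. n10.off = "rm"  [terminal]
16. n11.depth = "wq"  [terminal]
17. n12.depth = "wm"  [terminal]
18. n9.sig = 16  [len(b.off) + 14]
19. n9.cnt = "wmrm"  [e₁.depth ++ b.off]
20. n9.lab = 21  [len(e₁.depth) + 19]
21. n9.pre = true  [true]
22. n13.fin = 6  [D₁.sig * -1 + 22]
23. n14.off = "qr"  [terminal]
24. n13.acc = "qru"  [b.off ++ "u"]
25. n13.lim = "qrk"  [b.off ++ "k"]
26. n13.live = 26  [S.fin + 20]
27. n15.cnt = "qrkqru"  [S.lim ++ S.acc]
28. n16.off = "nx"  [terminal]
29. n15.lab = 5  [len(C.cnt) - 1]
30. n15.env = "nxv"  [b.off ++ "v"]
31. n8.sig = 11  [D₁.lab * 2 - 31]
32. n8.cnt = "qrky"  [S.lim ++ "y"]
33. n8.lab = -4  [S.live - 30]
34. n8.pre = false  [D₁.lab > 21]
35. n1.acc = 12  [D.sig * 3 - 21]
36. n1.sig = -7  [-7]
37. n1.env = 8  [D.sig - 3]
38. n0.acc = "zk"  ["zk"]
39. n0.lim = "qz"  ["qz"]
40. n0.live = 17  [S.fin + 24]

8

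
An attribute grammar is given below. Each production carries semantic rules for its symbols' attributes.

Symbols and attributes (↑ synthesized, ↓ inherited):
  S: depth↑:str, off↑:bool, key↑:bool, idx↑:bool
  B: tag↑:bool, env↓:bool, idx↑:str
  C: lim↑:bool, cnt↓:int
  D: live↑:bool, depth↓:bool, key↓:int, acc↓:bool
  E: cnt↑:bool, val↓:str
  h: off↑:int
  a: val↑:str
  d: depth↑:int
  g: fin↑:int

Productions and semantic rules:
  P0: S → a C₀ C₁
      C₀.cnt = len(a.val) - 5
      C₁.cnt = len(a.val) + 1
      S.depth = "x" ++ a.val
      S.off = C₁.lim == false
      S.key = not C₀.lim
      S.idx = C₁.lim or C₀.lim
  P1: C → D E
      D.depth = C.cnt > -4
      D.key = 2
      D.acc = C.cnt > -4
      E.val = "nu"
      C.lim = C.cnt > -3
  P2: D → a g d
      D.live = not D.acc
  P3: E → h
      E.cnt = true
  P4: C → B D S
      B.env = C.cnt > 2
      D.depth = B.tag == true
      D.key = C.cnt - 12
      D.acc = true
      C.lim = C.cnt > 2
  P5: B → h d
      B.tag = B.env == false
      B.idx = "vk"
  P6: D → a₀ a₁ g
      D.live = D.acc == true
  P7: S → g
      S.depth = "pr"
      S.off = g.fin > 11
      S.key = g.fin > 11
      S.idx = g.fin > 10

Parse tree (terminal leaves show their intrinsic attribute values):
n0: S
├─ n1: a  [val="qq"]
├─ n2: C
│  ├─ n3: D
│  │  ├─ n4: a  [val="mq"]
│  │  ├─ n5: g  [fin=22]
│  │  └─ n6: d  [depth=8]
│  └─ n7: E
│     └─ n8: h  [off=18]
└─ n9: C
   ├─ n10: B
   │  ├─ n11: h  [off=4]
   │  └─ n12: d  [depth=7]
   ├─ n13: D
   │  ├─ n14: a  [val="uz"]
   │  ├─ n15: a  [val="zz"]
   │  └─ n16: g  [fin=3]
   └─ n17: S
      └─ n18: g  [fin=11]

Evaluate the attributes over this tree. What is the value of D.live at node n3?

1. n1.val = "qq"  [terminal]
2. n2.cnt = -3  [len(a.val) - 5]
3. n3.depth = true  [C.cnt > -4]
4. n3.key = 2  [2]
5. n3.acc = true  [C.cnt > -4]
6. n4.val = "mq"  [terminal]
7. n5.fin = 22  [terminal]
8. n6.depth = 8  [terminal]
9. n3.live = false  [not D.acc]
10. n7.val = "nu"  ["nu"]
11. n8.off = 18  [terminal]
12. n7.cnt = true  [true]
13. n2.lim = false  [C.cnt > -3]
14. n9.cnt = 3  [len(a.val) + 1]
15. n10.env = true  [C.cnt > 2]
16. n11.off = 4  [terminal]
17. n12.depth = 7  [terminal]
18. n10.tag = false  [B.env == false]
19. n10.idx = "vk"  ["vk"]
20. n13.depth = false  [B.tag == true]
21. n13.key = -9  [C.cnt - 12]
22. n13.acc = true  [true]
23. n14.val = "uz"  [terminal]
24. n15.val = "zz"  [terminal]
25. n16.fin = 3  [terminal]
26. n13.live = true  [D.acc == true]
27. n18.fin = 11  [terminal]
28. n17.depth = "pr"  ["pr"]
29. n17.off = false  [g.fin > 11]
30. n17.key = false  [g.fin > 11]
31. n17.idx = true  [g.fin > 10]
32. n9.lim = true  [C.cnt > 2]
33. n0.depth = "xqq"  ["x" ++ a.val]
34. n0.off = false  [C₁.lim == false]
35. n0.key = true  [not C₀.lim]
36. n0.idx = true  [C₁.lim or C₀.lim]

false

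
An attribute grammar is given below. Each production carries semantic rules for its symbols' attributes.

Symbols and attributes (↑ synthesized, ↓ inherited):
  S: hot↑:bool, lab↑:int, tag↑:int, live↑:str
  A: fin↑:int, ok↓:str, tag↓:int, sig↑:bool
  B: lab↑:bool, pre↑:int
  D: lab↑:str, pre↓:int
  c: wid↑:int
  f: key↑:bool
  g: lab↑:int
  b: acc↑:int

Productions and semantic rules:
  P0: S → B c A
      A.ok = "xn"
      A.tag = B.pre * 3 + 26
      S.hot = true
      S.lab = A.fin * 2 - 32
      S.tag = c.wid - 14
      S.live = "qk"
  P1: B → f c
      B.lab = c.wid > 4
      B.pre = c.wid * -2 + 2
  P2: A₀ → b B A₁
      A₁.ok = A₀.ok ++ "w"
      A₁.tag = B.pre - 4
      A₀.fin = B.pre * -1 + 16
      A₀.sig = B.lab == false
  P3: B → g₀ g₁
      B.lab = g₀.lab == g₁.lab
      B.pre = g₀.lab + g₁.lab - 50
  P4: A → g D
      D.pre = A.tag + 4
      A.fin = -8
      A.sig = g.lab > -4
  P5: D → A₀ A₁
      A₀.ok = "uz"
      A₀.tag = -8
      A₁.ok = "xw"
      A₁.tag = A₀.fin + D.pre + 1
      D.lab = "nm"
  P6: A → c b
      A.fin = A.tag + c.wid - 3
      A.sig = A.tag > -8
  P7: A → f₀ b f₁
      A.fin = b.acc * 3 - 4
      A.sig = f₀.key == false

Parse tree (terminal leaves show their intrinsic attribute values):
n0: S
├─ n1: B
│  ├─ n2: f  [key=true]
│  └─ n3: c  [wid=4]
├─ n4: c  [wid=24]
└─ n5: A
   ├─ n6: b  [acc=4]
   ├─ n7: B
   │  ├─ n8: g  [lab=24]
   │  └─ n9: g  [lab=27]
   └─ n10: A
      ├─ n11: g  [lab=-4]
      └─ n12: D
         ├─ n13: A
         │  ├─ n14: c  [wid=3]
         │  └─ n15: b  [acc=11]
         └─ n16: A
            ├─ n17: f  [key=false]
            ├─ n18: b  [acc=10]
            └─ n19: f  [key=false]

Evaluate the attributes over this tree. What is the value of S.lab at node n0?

1. n2.key = true  [terminal]
2. n3.wid = 4  [terminal]
3. n1.lab = false  [c.wid > 4]
4. n1.pre = -6  [c.wid * -2 + 2]
5. n4.wid = 24  [terminal]
6. n5.ok = "xn"  ["xn"]
7. n5.tag = 8  [B.pre * 3 + 26]
8. n6.acc = 4  [terminal]
9. n8.lab = 24  [terminal]
10. n9.lab = 27  [terminal]
11. n7.lab = false  [g₀.lab == g₁.lab]
12. n7.pre = 1  [g₀.lab + g₁.lab - 50]
13. n10.ok = "xnw"  [A₀.ok ++ "w"]
14. n10.tag = -3  [B.pre - 4]
15. n11.lab = -4  [terminal]
16. n12.pre = 1  [A.tag + 4]
17. n13.ok = "uz"  ["uz"]
18. n13.tag = -8  [-8]
19. n14.wid = 3  [terminal]
20. n15.acc = 11  [terminal]
21. n13.fin = -8  [A.tag + c.wid - 3]
22. n13.sig = false  [A.tag > -8]
23. n16.ok = "xw"  ["xw"]
24. n16.tag = -6  [A₀.fin + D.pre + 1]
25. n17.key = false  [terminal]
26. n18.acc = 10  [terminal]
27. n19.key = false  [terminal]
28. n16.fin = 26  [b.acc * 3 - 4]
29. n16.sig = true  [f₀.key == false]
30. n12.lab = "nm"  ["nm"]
31. n10.fin = -8  [-8]
32. n10.sig = false  [g.lab > -4]
33. n5.fin = 15  [B.pre * -1 + 16]
34. n5.sig = true  [B.lab == false]
35. n0.hot = true  [true]
36. n0.lab = -2  [A.fin * 2 - 32]
37. n0.tag = 10  [c.wid - 14]
38. n0.live = "qk"  ["qk"]

-2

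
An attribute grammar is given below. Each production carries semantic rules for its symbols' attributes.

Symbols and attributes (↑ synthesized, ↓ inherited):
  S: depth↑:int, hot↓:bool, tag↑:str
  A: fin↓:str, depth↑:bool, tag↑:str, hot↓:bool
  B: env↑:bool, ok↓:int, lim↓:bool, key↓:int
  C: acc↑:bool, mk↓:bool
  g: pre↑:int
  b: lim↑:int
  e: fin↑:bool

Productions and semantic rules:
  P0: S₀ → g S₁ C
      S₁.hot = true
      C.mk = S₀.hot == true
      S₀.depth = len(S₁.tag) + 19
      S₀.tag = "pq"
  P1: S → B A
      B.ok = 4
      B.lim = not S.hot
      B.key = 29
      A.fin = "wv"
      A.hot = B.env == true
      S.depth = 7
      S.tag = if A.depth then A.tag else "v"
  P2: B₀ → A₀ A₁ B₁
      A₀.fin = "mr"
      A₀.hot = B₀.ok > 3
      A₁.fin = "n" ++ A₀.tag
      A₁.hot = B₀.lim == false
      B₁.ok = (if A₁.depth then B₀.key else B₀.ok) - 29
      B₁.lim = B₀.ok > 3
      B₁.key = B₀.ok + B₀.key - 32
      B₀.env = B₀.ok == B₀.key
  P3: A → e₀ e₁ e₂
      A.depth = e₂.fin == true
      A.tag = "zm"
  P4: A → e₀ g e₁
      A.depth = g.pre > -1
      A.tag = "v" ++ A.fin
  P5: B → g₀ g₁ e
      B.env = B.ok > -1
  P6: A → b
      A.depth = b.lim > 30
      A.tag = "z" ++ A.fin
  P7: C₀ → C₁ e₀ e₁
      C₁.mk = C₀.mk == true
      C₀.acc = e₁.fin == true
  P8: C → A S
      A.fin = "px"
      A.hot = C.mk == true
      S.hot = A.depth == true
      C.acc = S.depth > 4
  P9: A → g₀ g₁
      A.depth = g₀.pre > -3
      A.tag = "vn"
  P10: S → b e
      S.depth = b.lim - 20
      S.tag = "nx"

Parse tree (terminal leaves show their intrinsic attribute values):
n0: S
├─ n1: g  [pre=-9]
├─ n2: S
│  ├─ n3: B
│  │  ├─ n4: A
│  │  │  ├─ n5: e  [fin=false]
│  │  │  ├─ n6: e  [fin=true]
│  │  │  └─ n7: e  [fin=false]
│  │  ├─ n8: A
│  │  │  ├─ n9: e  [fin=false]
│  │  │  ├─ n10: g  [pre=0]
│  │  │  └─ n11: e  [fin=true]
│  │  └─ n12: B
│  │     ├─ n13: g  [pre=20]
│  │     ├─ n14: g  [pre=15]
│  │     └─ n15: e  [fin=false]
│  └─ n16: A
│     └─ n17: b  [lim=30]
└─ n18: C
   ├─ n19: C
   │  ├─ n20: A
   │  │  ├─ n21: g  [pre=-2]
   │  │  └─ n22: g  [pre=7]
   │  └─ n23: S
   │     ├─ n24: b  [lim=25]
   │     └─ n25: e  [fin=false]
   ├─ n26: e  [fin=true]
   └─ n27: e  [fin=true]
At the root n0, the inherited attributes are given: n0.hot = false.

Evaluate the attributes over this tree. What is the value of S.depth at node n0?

20

1. n0.hot = false  [given at root]
2. n1.pre = -9  [terminal]
3. n2.hot = true  [true]
4. n3.ok = 4  [4]
5. n3.lim = false  [not S.hot]
6. n3.key = 29  [29]
7. n4.fin = "mr"  ["mr"]
8. n4.hot = true  [B₀.ok > 3]
9. n5.fin = false  [terminal]
10. n6.fin = true  [terminal]
11. n7.fin = false  [terminal]
12. n4.depth = false  [e₂.fin == true]
13. n4.tag = "zm"  ["zm"]
14. n8.fin = "nzm"  ["n" ++ A₀.tag]
15. n8.hot = true  [B₀.lim == false]
16. n9.fin = false  [terminal]
17. n10.pre = 0  [terminal]
18. n11.fin = true  [terminal]
19. n8.depth = true  [g.pre > -1]
20. n8.tag = "vnzm"  ["v" ++ A.fin]
21. n12.ok = 0  [(if A₁.depth then B₀.key else B₀.ok) - 29]
22. n12.lim = true  [B₀.ok > 3]
23. n12.key = 1  [B₀.ok + B₀.key - 32]
24. n13.pre = 20  [terminal]
25. n14.pre = 15  [terminal]
26. n15.fin = false  [terminal]
27. n12.env = true  [B.ok > -1]
28. n3.env = false  [B₀.ok == B₀.key]
29. n16.fin = "wv"  ["wv"]
30. n16.hot = false  [B.env == true]
31. n17.lim = 30  [terminal]
32. n16.depth = false  [b.lim > 30]
33. n16.tag = "zwv"  ["z" ++ A.fin]
34. n2.depth = 7  [7]
35. n2.tag = "v"  [if A.depth then A.tag else "v"]
36. n18.mk = false  [S₀.hot == true]
37. n19.mk = false  [C₀.mk == true]
38. n20.fin = "px"  ["px"]
39. n20.hot = false  [C.mk == true]
40. n21.pre = -2  [terminal]
41. n22.pre = 7  [terminal]
42. n20.depth = true  [g₀.pre > -3]
43. n20.tag = "vn"  ["vn"]
44. n23.hot = true  [A.depth == true]
45. n24.lim = 25  [terminal]
46. n25.fin = false  [terminal]
47. n23.depth = 5  [b.lim - 20]
48. n23.tag = "nx"  ["nx"]
49. n19.acc = true  [S.depth > 4]
50. n26.fin = true  [terminal]
51. n27.fin = true  [terminal]
52. n18.acc = true  [e₁.fin == true]
53. n0.depth = 20  [len(S₁.tag) + 19]
54. n0.tag = "pq"  ["pq"]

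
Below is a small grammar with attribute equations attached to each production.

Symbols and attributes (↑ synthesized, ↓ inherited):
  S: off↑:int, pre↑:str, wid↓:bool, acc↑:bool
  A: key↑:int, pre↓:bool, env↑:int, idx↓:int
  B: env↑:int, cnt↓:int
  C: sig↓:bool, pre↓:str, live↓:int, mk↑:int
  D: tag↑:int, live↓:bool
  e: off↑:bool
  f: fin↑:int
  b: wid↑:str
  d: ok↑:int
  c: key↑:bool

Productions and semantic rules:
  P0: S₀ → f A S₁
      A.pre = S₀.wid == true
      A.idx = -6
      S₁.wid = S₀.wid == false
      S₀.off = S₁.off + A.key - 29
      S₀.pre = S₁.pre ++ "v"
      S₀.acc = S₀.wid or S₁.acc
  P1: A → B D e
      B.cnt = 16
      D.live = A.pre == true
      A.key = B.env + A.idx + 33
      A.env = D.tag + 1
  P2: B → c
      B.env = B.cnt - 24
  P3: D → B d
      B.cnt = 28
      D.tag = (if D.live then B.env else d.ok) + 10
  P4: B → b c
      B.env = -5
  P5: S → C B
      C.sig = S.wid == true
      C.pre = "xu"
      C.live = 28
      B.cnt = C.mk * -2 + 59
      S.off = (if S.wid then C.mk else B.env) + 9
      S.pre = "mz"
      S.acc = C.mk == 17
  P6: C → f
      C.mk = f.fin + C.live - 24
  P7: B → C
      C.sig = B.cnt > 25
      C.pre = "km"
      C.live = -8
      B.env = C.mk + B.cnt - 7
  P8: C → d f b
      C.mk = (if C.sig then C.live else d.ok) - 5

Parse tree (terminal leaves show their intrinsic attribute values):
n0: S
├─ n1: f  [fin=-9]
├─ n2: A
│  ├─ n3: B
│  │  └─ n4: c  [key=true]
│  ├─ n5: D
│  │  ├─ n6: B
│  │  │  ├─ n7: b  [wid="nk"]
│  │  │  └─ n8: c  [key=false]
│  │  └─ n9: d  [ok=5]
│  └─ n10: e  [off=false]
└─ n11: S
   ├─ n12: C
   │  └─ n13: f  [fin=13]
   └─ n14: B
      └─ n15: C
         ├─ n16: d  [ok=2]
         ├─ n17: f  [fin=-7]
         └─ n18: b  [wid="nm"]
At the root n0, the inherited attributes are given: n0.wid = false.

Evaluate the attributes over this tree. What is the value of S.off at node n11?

26

1. n0.wid = false  [given at root]
2. n1.fin = -9  [terminal]
3. n2.pre = false  [S₀.wid == true]
4. n2.idx = -6  [-6]
5. n3.cnt = 16  [16]
6. n4.key = true  [terminal]
7. n3.env = -8  [B.cnt - 24]
8. n5.live = false  [A.pre == true]
9. n6.cnt = 28  [28]
10. n7.wid = "nk"  [terminal]
11. n8.key = false  [terminal]
12. n6.env = -5  [-5]
13. n9.ok = 5  [terminal]
14. n5.tag = 15  [(if D.live then B.env else d.ok) + 10]
15. n10.off = false  [terminal]
16. n2.key = 19  [B.env + A.idx + 33]
17. n2.env = 16  [D.tag + 1]
18. n11.wid = true  [S₀.wid == false]
19. n12.sig = true  [S.wid == true]
20. n12.pre = "xu"  ["xu"]
21. n12.live = 28  [28]
22. n13.fin = 13  [terminal]
23. n12.mk = 17  [f.fin + C.live - 24]
24. n14.cnt = 25  [C.mk * -2 + 59]
25. n15.sig = false  [B.cnt > 25]
26. n15.pre = "km"  ["km"]
27. n15.live = -8  [-8]
28. n16.ok = 2  [terminal]
29. n17.fin = -7  [terminal]
30. n18.wid = "nm"  [terminal]
31. n15.mk = -3  [(if C.sig then C.live else d.ok) - 5]
32. n14.env = 15  [C.mk + B.cnt - 7]
33. n11.off = 26  [(if S.wid then C.mk else B.env) + 9]
34. n11.pre = "mz"  ["mz"]
35. n11.acc = true  [C.mk == 17]
36. n0.off = 16  [S₁.off + A.key - 29]
37. n0.pre = "mzv"  [S₁.pre ++ "v"]
38. n0.acc = true  [S₀.wid or S₁.acc]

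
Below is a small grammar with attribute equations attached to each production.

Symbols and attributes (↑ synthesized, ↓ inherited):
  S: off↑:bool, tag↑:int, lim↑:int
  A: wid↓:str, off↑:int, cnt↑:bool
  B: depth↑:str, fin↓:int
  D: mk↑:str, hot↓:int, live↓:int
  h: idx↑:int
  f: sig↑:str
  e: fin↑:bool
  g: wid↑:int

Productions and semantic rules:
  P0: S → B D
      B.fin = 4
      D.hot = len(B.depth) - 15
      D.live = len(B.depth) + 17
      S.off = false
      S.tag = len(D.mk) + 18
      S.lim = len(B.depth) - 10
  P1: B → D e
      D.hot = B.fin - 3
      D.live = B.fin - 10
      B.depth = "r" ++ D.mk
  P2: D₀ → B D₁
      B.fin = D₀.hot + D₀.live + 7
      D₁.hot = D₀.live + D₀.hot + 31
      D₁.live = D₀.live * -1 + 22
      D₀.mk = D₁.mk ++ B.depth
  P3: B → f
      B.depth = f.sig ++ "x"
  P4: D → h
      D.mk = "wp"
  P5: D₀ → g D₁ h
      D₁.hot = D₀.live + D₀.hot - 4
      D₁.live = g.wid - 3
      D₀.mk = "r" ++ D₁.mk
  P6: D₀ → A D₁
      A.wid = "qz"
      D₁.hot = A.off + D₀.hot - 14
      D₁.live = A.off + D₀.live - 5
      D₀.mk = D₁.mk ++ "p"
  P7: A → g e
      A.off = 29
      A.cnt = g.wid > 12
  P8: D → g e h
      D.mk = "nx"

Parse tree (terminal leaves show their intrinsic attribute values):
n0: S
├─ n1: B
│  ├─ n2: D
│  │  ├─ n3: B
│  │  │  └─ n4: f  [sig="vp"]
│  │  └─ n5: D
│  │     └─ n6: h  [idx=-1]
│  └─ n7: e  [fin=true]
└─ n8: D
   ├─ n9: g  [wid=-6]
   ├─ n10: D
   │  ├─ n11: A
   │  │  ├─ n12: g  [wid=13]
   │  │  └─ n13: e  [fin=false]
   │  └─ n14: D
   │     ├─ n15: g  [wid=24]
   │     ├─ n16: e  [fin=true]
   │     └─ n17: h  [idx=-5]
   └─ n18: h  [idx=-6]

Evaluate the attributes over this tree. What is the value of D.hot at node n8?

1. n1.fin = 4  [4]
2. n2.hot = 1  [B.fin - 3]
3. n2.live = -6  [B.fin - 10]
4. n3.fin = 2  [D₀.hot + D₀.live + 7]
5. n4.sig = "vp"  [terminal]
6. n3.depth = "vpx"  [f.sig ++ "x"]
7. n5.hot = 26  [D₀.live + D₀.hot + 31]
8. n5.live = 28  [D₀.live * -1 + 22]
9. n6.idx = -1  [terminal]
10. n5.mk = "wp"  ["wp"]
11. n2.mk = "wpvpx"  [D₁.mk ++ B.depth]
12. n7.fin = true  [terminal]
13. n1.depth = "rwpvpx"  ["r" ++ D.mk]
14. n8.hot = -9  [len(B.depth) - 15]
15. n8.live = 23  [len(B.depth) + 17]
16. n9.wid = -6  [terminal]
17. n10.hot = 10  [D₀.live + D₀.hot - 4]
18. n10.live = -9  [g.wid - 3]
19. n11.wid = "qz"  ["qz"]
20. n12.wid = 13  [terminal]
21. n13.fin = false  [terminal]
22. n11.off = 29  [29]
23. n11.cnt = true  [g.wid > 12]
24. n14.hot = 25  [A.off + D₀.hot - 14]
25. n14.live = 15  [A.off + D₀.live - 5]
26. n15.wid = 24  [terminal]
27. n16.fin = true  [terminal]
28. n17.idx = -5  [terminal]
29. n14.mk = "nx"  ["nx"]
30. n10.mk = "nxp"  [D₁.mk ++ "p"]
31. n18.idx = -6  [terminal]
32. n8.mk = "rnxp"  ["r" ++ D₁.mk]
33. n0.off = false  [false]
34. n0.tag = 22  [len(D.mk) + 18]
35. n0.lim = -4  [len(B.depth) - 10]

-9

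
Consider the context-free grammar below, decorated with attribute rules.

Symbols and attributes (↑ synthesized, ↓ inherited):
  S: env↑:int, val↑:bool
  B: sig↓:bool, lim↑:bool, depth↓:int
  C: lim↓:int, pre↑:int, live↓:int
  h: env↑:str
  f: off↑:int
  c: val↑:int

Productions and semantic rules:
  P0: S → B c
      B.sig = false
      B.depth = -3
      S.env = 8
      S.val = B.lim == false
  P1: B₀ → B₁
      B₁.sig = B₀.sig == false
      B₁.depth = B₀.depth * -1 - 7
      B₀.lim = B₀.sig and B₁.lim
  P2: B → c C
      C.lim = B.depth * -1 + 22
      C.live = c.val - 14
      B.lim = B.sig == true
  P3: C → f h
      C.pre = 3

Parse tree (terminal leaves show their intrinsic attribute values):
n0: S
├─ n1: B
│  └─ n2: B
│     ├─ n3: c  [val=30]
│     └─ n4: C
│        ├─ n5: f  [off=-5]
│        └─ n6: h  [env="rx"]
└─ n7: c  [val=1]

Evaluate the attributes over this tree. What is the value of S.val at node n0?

true

1. n1.sig = false  [false]
2. n1.depth = -3  [-3]
3. n2.sig = true  [B₀.sig == false]
4. n2.depth = -4  [B₀.depth * -1 - 7]
5. n3.val = 30  [terminal]
6. n4.lim = 26  [B.depth * -1 + 22]
7. n4.live = 16  [c.val - 14]
8. n5.off = -5  [terminal]
9. n6.env = "rx"  [terminal]
10. n4.pre = 3  [3]
11. n2.lim = true  [B.sig == true]
12. n1.lim = false  [B₀.sig and B₁.lim]
13. n7.val = 1  [terminal]
14. n0.env = 8  [8]
15. n0.val = true  [B.lim == false]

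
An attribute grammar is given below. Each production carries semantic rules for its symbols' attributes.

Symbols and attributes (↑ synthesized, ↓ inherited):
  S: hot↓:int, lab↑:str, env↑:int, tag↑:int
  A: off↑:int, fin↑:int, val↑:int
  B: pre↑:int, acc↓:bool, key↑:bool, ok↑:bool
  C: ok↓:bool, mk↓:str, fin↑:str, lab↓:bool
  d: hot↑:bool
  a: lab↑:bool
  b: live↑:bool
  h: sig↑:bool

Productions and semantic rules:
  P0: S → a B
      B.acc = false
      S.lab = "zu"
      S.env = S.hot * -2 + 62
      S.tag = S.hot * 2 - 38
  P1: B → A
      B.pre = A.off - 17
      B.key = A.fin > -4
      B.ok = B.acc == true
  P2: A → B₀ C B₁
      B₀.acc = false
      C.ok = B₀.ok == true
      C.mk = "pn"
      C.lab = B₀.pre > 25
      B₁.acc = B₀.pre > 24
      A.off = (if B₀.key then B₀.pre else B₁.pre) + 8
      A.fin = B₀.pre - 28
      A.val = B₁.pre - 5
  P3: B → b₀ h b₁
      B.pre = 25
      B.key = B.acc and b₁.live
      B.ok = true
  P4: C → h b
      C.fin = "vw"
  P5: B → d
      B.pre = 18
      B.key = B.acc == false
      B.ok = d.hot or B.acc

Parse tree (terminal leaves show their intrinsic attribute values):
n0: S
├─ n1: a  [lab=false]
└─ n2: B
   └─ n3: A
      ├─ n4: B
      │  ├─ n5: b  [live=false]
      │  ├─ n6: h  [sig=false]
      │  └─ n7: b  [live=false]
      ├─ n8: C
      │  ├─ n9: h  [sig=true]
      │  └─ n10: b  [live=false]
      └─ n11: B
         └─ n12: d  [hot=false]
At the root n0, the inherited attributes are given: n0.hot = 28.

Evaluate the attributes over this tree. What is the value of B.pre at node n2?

1. n0.hot = 28  [given at root]
2. n1.lab = false  [terminal]
3. n2.acc = false  [false]
4. n4.acc = false  [false]
5. n5.live = false  [terminal]
6. n6.sig = false  [terminal]
7. n7.live = false  [terminal]
8. n4.pre = 25  [25]
9. n4.key = false  [B.acc and b₁.live]
10. n4.ok = true  [true]
11. n8.ok = true  [B₀.ok == true]
12. n8.mk = "pn"  ["pn"]
13. n8.lab = false  [B₀.pre > 25]
14. n9.sig = true  [terminal]
15. n10.live = false  [terminal]
16. n8.fin = "vw"  ["vw"]
17. n11.acc = true  [B₀.pre > 24]
18. n12.hot = false  [terminal]
19. n11.pre = 18  [18]
20. n11.key = false  [B.acc == false]
21. n11.ok = true  [d.hot or B.acc]
22. n3.off = 26  [(if B₀.key then B₀.pre else B₁.pre) + 8]
23. n3.fin = -3  [B₀.pre - 28]
24. n3.val = 13  [B₁.pre - 5]
25. n2.pre = 9  [A.off - 17]
26. n2.key = true  [A.fin > -4]
27. n2.ok = false  [B.acc == true]
28. n0.lab = "zu"  ["zu"]
29. n0.env = 6  [S.hot * -2 + 62]
30. n0.tag = 18  [S.hot * 2 - 38]

9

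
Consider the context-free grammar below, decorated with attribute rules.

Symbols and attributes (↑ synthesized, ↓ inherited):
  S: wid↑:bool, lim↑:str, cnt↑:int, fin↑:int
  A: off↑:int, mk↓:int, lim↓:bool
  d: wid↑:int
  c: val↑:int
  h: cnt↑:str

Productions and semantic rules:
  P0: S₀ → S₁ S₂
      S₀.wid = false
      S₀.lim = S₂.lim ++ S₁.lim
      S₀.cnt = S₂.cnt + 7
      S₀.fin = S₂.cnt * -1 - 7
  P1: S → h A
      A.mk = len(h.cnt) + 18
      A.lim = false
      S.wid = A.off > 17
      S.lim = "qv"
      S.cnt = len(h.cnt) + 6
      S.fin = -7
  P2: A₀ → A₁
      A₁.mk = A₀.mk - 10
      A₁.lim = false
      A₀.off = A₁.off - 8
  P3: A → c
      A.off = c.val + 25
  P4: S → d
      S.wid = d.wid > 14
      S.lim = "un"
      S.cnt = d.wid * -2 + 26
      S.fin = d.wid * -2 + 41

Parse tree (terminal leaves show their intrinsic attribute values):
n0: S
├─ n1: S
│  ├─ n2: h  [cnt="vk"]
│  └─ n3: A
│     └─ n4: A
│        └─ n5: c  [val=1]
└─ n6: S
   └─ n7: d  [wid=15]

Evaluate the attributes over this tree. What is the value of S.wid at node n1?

true

1. n2.cnt = "vk"  [terminal]
2. n3.mk = 20  [len(h.cnt) + 18]
3. n3.lim = false  [false]
4. n4.mk = 10  [A₀.mk - 10]
5. n4.lim = false  [false]
6. n5.val = 1  [terminal]
7. n4.off = 26  [c.val + 25]
8. n3.off = 18  [A₁.off - 8]
9. n1.wid = true  [A.off > 17]
10. n1.lim = "qv"  ["qv"]
11. n1.cnt = 8  [len(h.cnt) + 6]
12. n1.fin = -7  [-7]
13. n7.wid = 15  [terminal]
14. n6.wid = true  [d.wid > 14]
15. n6.lim = "un"  ["un"]
16. n6.cnt = -4  [d.wid * -2 + 26]
17. n6.fin = 11  [d.wid * -2 + 41]
18. n0.wid = false  [false]
19. n0.lim = "unqv"  [S₂.lim ++ S₁.lim]
20. n0.cnt = 3  [S₂.cnt + 7]
21. n0.fin = -3  [S₂.cnt * -1 - 7]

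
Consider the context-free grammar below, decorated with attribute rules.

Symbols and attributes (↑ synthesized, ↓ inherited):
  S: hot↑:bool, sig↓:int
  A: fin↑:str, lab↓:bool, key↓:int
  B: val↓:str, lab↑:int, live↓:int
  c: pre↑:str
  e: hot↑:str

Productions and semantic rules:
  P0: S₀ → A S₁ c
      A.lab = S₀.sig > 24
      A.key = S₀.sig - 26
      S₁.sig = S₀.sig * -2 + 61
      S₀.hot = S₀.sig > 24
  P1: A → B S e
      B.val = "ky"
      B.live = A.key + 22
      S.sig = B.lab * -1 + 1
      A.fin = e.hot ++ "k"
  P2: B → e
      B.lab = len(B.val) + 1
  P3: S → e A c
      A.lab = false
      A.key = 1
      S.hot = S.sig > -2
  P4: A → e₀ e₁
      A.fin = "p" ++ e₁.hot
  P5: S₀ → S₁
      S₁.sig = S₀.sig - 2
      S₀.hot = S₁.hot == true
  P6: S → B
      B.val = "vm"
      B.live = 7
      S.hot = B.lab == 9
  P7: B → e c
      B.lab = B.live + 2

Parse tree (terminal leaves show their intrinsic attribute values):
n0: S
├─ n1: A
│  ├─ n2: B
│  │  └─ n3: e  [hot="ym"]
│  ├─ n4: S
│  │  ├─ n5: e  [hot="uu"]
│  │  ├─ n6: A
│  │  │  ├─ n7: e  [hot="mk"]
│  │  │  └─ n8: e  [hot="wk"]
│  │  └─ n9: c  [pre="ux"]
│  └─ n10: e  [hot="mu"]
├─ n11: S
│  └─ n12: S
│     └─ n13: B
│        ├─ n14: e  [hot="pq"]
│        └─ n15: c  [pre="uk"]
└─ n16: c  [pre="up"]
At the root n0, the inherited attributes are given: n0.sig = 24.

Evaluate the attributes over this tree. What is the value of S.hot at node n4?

1. n0.sig = 24  [given at root]
2. n1.lab = false  [S₀.sig > 24]
3. n1.key = -2  [S₀.sig - 26]
4. n2.val = "ky"  ["ky"]
5. n2.live = 20  [A.key + 22]
6. n3.hot = "ym"  [terminal]
7. n2.lab = 3  [len(B.val) + 1]
8. n4.sig = -2  [B.lab * -1 + 1]
9. n5.hot = "uu"  [terminal]
10. n6.lab = false  [false]
11. n6.key = 1  [1]
12. n7.hot = "mk"  [terminal]
13. n8.hot = "wk"  [terminal]
14. n6.fin = "pwk"  ["p" ++ e₁.hot]
15. n9.pre = "ux"  [terminal]
16. n4.hot = false  [S.sig > -2]
17. n10.hot = "mu"  [terminal]
18. n1.fin = "muk"  [e.hot ++ "k"]
19. n11.sig = 13  [S₀.sig * -2 + 61]
20. n12.sig = 11  [S₀.sig - 2]
21. n13.val = "vm"  ["vm"]
22. n13.live = 7  [7]
23. n14.hot = "pq"  [terminal]
24. n15.pre = "uk"  [terminal]
25. n13.lab = 9  [B.live + 2]
26. n12.hot = true  [B.lab == 9]
27. n11.hot = true  [S₁.hot == true]
28. n16.pre = "up"  [terminal]
29. n0.hot = false  [S₀.sig > 24]

false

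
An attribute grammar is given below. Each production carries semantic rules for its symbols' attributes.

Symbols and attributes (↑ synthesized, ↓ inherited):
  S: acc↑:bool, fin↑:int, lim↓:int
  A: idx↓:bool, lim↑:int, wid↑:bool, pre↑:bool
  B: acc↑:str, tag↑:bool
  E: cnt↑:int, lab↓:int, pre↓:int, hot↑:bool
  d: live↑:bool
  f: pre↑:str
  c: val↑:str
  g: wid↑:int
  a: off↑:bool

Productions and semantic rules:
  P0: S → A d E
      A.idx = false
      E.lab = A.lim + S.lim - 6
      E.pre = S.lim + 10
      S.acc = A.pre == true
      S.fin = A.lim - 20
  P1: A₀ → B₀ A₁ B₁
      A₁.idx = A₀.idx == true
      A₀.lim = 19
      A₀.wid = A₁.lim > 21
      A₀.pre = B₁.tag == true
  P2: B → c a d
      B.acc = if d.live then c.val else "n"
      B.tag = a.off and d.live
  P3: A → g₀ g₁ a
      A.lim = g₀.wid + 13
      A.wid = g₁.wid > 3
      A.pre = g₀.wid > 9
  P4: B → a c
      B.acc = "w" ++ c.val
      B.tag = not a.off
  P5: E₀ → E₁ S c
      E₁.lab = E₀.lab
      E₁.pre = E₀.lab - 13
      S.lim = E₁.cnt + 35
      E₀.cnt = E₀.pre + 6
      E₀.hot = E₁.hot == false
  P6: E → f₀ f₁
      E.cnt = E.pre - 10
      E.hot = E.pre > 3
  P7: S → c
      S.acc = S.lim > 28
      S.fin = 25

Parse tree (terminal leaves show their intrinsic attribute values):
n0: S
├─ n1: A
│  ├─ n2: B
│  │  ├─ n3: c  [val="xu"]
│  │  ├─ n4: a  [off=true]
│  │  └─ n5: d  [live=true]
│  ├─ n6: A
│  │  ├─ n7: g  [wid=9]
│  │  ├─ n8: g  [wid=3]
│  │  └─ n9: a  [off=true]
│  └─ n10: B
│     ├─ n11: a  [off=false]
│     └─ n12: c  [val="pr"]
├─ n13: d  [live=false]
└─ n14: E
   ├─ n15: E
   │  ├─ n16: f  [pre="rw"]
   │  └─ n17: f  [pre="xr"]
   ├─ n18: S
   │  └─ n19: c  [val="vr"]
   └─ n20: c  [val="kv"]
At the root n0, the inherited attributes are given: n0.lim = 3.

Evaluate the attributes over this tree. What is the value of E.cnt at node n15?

-7

1. n0.lim = 3  [given at root]
2. n1.idx = false  [false]
3. n3.val = "xu"  [terminal]
4. n4.off = true  [terminal]
5. n5.live = true  [terminal]
6. n2.acc = "xu"  [if d.live then c.val else "n"]
7. n2.tag = true  [a.off and d.live]
8. n6.idx = false  [A₀.idx == true]
9. n7.wid = 9  [terminal]
10. n8.wid = 3  [terminal]
11. n9.off = true  [terminal]
12. n6.lim = 22  [g₀.wid + 13]
13. n6.wid = false  [g₁.wid > 3]
14. n6.pre = false  [g₀.wid > 9]
15. n11.off = false  [terminal]
16. n12.val = "pr"  [terminal]
17. n10.acc = "wpr"  ["w" ++ c.val]
18. n10.tag = true  [not a.off]
19. n1.lim = 19  [19]
20. n1.wid = true  [A₁.lim > 21]
21. n1.pre = true  [B₁.tag == true]
22. n13.live = false  [terminal]
23. n14.lab = 16  [A.lim + S.lim - 6]
24. n14.pre = 13  [S.lim + 10]
25. n15.lab = 16  [E₀.lab]
26. n15.pre = 3  [E₀.lab - 13]
27. n16.pre = "rw"  [terminal]
28. n17.pre = "xr"  [terminal]
29. n15.cnt = -7  [E.pre - 10]
30. n15.hot = false  [E.pre > 3]
31. n18.lim = 28  [E₁.cnt + 35]
32. n19.val = "vr"  [terminal]
33. n18.acc = false  [S.lim > 28]
34. n18.fin = 25  [25]
35. n20.val = "kv"  [terminal]
36. n14.cnt = 19  [E₀.pre + 6]
37. n14.hot = true  [E₁.hot == false]
38. n0.acc = true  [A.pre == true]
39. n0.fin = -1  [A.lim - 20]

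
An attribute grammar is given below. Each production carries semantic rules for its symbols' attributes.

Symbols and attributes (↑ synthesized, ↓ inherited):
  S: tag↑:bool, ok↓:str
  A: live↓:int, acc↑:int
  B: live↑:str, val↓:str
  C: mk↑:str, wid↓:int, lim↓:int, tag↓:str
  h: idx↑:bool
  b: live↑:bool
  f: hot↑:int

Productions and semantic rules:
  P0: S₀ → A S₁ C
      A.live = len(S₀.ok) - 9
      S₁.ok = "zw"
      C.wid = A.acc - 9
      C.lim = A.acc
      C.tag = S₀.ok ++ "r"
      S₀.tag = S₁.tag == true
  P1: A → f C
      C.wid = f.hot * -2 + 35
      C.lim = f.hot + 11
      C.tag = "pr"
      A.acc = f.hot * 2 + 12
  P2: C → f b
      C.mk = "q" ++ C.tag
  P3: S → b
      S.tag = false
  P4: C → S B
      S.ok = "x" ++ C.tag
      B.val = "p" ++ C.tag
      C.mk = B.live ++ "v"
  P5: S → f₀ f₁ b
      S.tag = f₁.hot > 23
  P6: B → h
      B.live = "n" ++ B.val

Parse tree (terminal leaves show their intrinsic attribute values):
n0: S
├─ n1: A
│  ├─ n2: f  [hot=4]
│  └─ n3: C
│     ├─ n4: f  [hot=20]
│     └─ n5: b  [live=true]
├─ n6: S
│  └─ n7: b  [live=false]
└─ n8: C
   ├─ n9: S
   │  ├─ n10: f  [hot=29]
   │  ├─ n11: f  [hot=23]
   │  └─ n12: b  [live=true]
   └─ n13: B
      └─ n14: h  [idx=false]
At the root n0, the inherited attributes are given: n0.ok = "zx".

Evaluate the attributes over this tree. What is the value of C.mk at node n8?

"npzxrv"

1. n0.ok = "zx"  [given at root]
2. n1.live = -7  [len(S₀.ok) - 9]
3. n2.hot = 4  [terminal]
4. n3.wid = 27  [f.hot * -2 + 35]
5. n3.lim = 15  [f.hot + 11]
6. n3.tag = "pr"  ["pr"]
7. n4.hot = 20  [terminal]
8. n5.live = true  [terminal]
9. n3.mk = "qpr"  ["q" ++ C.tag]
10. n1.acc = 20  [f.hot * 2 + 12]
11. n6.ok = "zw"  ["zw"]
12. n7.live = false  [terminal]
13. n6.tag = false  [false]
14. n8.wid = 11  [A.acc - 9]
15. n8.lim = 20  [A.acc]
16. n8.tag = "zxr"  [S₀.ok ++ "r"]
17. n9.ok = "xzxr"  ["x" ++ C.tag]
18. n10.hot = 29  [terminal]
19. n11.hot = 23  [terminal]
20. n12.live = true  [terminal]
21. n9.tag = false  [f₁.hot > 23]
22. n13.val = "pzxr"  ["p" ++ C.tag]
23. n14.idx = false  [terminal]
24. n13.live = "npzxr"  ["n" ++ B.val]
25. n8.mk = "npzxrv"  [B.live ++ "v"]
26. n0.tag = false  [S₁.tag == true]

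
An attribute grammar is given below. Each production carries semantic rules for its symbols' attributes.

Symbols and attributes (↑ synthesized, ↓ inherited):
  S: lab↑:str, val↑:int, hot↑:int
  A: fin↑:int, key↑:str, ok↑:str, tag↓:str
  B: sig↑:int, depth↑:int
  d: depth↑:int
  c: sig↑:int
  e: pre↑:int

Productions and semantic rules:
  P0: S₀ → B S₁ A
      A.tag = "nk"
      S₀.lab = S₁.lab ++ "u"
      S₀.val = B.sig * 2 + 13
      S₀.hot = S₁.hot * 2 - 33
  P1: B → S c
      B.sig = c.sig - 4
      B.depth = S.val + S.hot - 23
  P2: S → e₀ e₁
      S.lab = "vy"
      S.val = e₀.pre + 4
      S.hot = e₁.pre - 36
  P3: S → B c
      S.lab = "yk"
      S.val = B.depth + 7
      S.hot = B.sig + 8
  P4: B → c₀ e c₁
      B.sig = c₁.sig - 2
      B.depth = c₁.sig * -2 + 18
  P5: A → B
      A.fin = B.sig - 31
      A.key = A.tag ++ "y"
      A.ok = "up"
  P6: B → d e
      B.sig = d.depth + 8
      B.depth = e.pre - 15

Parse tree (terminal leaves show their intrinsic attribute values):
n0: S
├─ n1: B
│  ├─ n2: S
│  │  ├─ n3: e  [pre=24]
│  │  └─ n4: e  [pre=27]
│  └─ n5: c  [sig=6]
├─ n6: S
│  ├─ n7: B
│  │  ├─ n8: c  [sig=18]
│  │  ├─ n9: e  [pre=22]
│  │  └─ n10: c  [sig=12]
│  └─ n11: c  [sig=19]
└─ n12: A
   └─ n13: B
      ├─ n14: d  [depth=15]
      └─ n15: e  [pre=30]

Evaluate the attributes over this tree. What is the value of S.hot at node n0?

1. n3.pre = 24  [terminal]
2. n4.pre = 27  [terminal]
3. n2.lab = "vy"  ["vy"]
4. n2.val = 28  [e₀.pre + 4]
5. n2.hot = -9  [e₁.pre - 36]
6. n5.sig = 6  [terminal]
7. n1.sig = 2  [c.sig - 4]
8. n1.depth = -4  [S.val + S.hot - 23]
9. n8.sig = 18  [terminal]
10. n9.pre = 22  [terminal]
11. n10.sig = 12  [terminal]
12. n7.sig = 10  [c₁.sig - 2]
13. n7.depth = -6  [c₁.sig * -2 + 18]
14. n11.sig = 19  [terminal]
15. n6.lab = "yk"  ["yk"]
16. n6.val = 1  [B.depth + 7]
17. n6.hot = 18  [B.sig + 8]
18. n12.tag = "nk"  ["nk"]
19. n14.depth = 15  [terminal]
20. n15.pre = 30  [terminal]
21. n13.sig = 23  [d.depth + 8]
22. n13.depth = 15  [e.pre - 15]
23. n12.fin = -8  [B.sig - 31]
24. n12.key = "nky"  [A.tag ++ "y"]
25. n12.ok = "up"  ["up"]
26. n0.lab = "yku"  [S₁.lab ++ "u"]
27. n0.val = 17  [B.sig * 2 + 13]
28. n0.hot = 3  [S₁.hot * 2 - 33]

3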